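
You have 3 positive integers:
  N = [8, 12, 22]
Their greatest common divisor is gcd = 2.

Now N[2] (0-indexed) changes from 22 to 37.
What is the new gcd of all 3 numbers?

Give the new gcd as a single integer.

Numbers: [8, 12, 22], gcd = 2
Change: index 2, 22 -> 37
gcd of the OTHER numbers (without index 2): gcd([8, 12]) = 4
New gcd = gcd(g_others, new_val) = gcd(4, 37) = 1

Answer: 1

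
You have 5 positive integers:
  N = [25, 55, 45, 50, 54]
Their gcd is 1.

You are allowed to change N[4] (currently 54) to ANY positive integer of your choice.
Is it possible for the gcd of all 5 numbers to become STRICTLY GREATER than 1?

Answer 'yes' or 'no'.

Answer: yes

Derivation:
Current gcd = 1
gcd of all OTHER numbers (without N[4]=54): gcd([25, 55, 45, 50]) = 5
The new gcd after any change is gcd(5, new_value).
This can be at most 5.
Since 5 > old gcd 1, the gcd CAN increase (e.g., set N[4] = 5).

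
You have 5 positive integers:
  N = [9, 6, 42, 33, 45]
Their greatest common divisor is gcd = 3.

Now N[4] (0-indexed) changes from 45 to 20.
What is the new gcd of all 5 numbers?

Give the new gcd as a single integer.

Answer: 1

Derivation:
Numbers: [9, 6, 42, 33, 45], gcd = 3
Change: index 4, 45 -> 20
gcd of the OTHER numbers (without index 4): gcd([9, 6, 42, 33]) = 3
New gcd = gcd(g_others, new_val) = gcd(3, 20) = 1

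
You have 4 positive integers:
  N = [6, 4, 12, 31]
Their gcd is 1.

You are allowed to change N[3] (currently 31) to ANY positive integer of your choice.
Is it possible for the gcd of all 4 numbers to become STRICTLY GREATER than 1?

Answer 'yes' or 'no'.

Answer: yes

Derivation:
Current gcd = 1
gcd of all OTHER numbers (without N[3]=31): gcd([6, 4, 12]) = 2
The new gcd after any change is gcd(2, new_value).
This can be at most 2.
Since 2 > old gcd 1, the gcd CAN increase (e.g., set N[3] = 2).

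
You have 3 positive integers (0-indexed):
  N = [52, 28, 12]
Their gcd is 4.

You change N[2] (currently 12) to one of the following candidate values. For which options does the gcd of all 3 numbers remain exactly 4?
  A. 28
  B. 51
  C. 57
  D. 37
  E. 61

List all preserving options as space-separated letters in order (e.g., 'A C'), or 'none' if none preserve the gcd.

Old gcd = 4; gcd of others (without N[2]) = 4
New gcd for candidate v: gcd(4, v). Preserves old gcd iff gcd(4, v) = 4.
  Option A: v=28, gcd(4,28)=4 -> preserves
  Option B: v=51, gcd(4,51)=1 -> changes
  Option C: v=57, gcd(4,57)=1 -> changes
  Option D: v=37, gcd(4,37)=1 -> changes
  Option E: v=61, gcd(4,61)=1 -> changes

Answer: A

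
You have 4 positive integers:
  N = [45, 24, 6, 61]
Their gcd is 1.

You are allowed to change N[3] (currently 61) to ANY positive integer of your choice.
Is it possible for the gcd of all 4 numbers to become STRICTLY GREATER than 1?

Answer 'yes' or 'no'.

Current gcd = 1
gcd of all OTHER numbers (without N[3]=61): gcd([45, 24, 6]) = 3
The new gcd after any change is gcd(3, new_value).
This can be at most 3.
Since 3 > old gcd 1, the gcd CAN increase (e.g., set N[3] = 3).

Answer: yes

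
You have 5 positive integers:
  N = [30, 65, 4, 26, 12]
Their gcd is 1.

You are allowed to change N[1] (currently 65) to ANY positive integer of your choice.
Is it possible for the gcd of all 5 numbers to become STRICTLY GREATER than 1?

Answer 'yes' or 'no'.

Current gcd = 1
gcd of all OTHER numbers (without N[1]=65): gcd([30, 4, 26, 12]) = 2
The new gcd after any change is gcd(2, new_value).
This can be at most 2.
Since 2 > old gcd 1, the gcd CAN increase (e.g., set N[1] = 2).

Answer: yes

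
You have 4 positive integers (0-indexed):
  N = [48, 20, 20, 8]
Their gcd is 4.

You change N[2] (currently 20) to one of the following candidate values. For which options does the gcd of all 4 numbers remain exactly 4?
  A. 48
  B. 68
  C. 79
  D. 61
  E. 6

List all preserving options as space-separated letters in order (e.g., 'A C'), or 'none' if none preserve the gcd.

Answer: A B

Derivation:
Old gcd = 4; gcd of others (without N[2]) = 4
New gcd for candidate v: gcd(4, v). Preserves old gcd iff gcd(4, v) = 4.
  Option A: v=48, gcd(4,48)=4 -> preserves
  Option B: v=68, gcd(4,68)=4 -> preserves
  Option C: v=79, gcd(4,79)=1 -> changes
  Option D: v=61, gcd(4,61)=1 -> changes
  Option E: v=6, gcd(4,6)=2 -> changes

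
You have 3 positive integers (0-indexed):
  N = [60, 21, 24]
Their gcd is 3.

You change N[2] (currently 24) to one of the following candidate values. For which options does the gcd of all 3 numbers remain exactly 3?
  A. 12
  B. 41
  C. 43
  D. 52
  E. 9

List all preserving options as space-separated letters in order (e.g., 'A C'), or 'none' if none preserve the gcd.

Old gcd = 3; gcd of others (without N[2]) = 3
New gcd for candidate v: gcd(3, v). Preserves old gcd iff gcd(3, v) = 3.
  Option A: v=12, gcd(3,12)=3 -> preserves
  Option B: v=41, gcd(3,41)=1 -> changes
  Option C: v=43, gcd(3,43)=1 -> changes
  Option D: v=52, gcd(3,52)=1 -> changes
  Option E: v=9, gcd(3,9)=3 -> preserves

Answer: A E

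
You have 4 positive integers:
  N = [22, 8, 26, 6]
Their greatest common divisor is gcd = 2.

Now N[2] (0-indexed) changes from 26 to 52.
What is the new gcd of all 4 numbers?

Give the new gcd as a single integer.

Answer: 2

Derivation:
Numbers: [22, 8, 26, 6], gcd = 2
Change: index 2, 26 -> 52
gcd of the OTHER numbers (without index 2): gcd([22, 8, 6]) = 2
New gcd = gcd(g_others, new_val) = gcd(2, 52) = 2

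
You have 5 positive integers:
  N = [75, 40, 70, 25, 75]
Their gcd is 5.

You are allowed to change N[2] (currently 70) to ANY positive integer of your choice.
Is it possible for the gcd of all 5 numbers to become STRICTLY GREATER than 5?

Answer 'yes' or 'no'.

Current gcd = 5
gcd of all OTHER numbers (without N[2]=70): gcd([75, 40, 25, 75]) = 5
The new gcd after any change is gcd(5, new_value).
This can be at most 5.
Since 5 = old gcd 5, the gcd can only stay the same or decrease.

Answer: no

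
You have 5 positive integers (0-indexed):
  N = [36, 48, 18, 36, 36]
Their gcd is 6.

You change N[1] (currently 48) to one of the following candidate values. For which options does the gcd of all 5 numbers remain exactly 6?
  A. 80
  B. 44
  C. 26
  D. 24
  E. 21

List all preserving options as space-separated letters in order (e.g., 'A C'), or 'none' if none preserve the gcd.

Answer: D

Derivation:
Old gcd = 6; gcd of others (without N[1]) = 18
New gcd for candidate v: gcd(18, v). Preserves old gcd iff gcd(18, v) = 6.
  Option A: v=80, gcd(18,80)=2 -> changes
  Option B: v=44, gcd(18,44)=2 -> changes
  Option C: v=26, gcd(18,26)=2 -> changes
  Option D: v=24, gcd(18,24)=6 -> preserves
  Option E: v=21, gcd(18,21)=3 -> changes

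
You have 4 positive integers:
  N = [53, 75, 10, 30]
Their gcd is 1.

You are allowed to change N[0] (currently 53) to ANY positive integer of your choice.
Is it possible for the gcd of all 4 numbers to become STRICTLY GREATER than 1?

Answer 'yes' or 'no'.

Current gcd = 1
gcd of all OTHER numbers (without N[0]=53): gcd([75, 10, 30]) = 5
The new gcd after any change is gcd(5, new_value).
This can be at most 5.
Since 5 > old gcd 1, the gcd CAN increase (e.g., set N[0] = 5).

Answer: yes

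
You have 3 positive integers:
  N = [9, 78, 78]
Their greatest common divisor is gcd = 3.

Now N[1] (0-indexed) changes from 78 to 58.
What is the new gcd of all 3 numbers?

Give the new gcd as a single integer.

Numbers: [9, 78, 78], gcd = 3
Change: index 1, 78 -> 58
gcd of the OTHER numbers (without index 1): gcd([9, 78]) = 3
New gcd = gcd(g_others, new_val) = gcd(3, 58) = 1

Answer: 1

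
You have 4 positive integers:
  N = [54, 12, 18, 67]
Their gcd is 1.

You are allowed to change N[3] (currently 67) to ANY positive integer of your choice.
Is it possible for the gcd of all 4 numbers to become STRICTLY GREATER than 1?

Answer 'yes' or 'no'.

Answer: yes

Derivation:
Current gcd = 1
gcd of all OTHER numbers (without N[3]=67): gcd([54, 12, 18]) = 6
The new gcd after any change is gcd(6, new_value).
This can be at most 6.
Since 6 > old gcd 1, the gcd CAN increase (e.g., set N[3] = 6).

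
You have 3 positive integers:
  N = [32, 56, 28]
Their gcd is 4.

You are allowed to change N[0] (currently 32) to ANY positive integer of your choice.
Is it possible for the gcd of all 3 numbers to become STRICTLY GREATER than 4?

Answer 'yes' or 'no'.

Answer: yes

Derivation:
Current gcd = 4
gcd of all OTHER numbers (without N[0]=32): gcd([56, 28]) = 28
The new gcd after any change is gcd(28, new_value).
This can be at most 28.
Since 28 > old gcd 4, the gcd CAN increase (e.g., set N[0] = 28).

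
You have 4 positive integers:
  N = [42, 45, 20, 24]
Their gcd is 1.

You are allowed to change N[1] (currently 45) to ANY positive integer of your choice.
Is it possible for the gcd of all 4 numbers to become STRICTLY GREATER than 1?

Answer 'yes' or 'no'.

Current gcd = 1
gcd of all OTHER numbers (without N[1]=45): gcd([42, 20, 24]) = 2
The new gcd after any change is gcd(2, new_value).
This can be at most 2.
Since 2 > old gcd 1, the gcd CAN increase (e.g., set N[1] = 2).

Answer: yes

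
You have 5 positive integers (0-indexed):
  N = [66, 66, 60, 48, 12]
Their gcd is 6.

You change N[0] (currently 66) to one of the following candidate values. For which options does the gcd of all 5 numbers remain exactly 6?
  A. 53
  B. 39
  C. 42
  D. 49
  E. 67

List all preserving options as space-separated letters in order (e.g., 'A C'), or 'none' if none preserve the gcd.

Answer: C

Derivation:
Old gcd = 6; gcd of others (without N[0]) = 6
New gcd for candidate v: gcd(6, v). Preserves old gcd iff gcd(6, v) = 6.
  Option A: v=53, gcd(6,53)=1 -> changes
  Option B: v=39, gcd(6,39)=3 -> changes
  Option C: v=42, gcd(6,42)=6 -> preserves
  Option D: v=49, gcd(6,49)=1 -> changes
  Option E: v=67, gcd(6,67)=1 -> changes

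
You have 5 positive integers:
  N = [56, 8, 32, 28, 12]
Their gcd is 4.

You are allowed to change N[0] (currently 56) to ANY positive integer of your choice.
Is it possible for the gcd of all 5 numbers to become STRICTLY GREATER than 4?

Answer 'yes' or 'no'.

Answer: no

Derivation:
Current gcd = 4
gcd of all OTHER numbers (without N[0]=56): gcd([8, 32, 28, 12]) = 4
The new gcd after any change is gcd(4, new_value).
This can be at most 4.
Since 4 = old gcd 4, the gcd can only stay the same or decrease.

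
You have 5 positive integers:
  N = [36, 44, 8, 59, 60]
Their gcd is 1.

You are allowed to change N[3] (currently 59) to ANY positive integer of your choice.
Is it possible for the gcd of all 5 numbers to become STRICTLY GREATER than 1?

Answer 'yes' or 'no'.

Current gcd = 1
gcd of all OTHER numbers (without N[3]=59): gcd([36, 44, 8, 60]) = 4
The new gcd after any change is gcd(4, new_value).
This can be at most 4.
Since 4 > old gcd 1, the gcd CAN increase (e.g., set N[3] = 4).

Answer: yes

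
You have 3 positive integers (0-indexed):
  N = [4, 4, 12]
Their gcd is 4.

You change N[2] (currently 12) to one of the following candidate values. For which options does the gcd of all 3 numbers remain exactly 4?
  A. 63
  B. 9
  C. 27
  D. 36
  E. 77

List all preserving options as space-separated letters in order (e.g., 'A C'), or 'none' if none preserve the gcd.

Answer: D

Derivation:
Old gcd = 4; gcd of others (without N[2]) = 4
New gcd for candidate v: gcd(4, v). Preserves old gcd iff gcd(4, v) = 4.
  Option A: v=63, gcd(4,63)=1 -> changes
  Option B: v=9, gcd(4,9)=1 -> changes
  Option C: v=27, gcd(4,27)=1 -> changes
  Option D: v=36, gcd(4,36)=4 -> preserves
  Option E: v=77, gcd(4,77)=1 -> changes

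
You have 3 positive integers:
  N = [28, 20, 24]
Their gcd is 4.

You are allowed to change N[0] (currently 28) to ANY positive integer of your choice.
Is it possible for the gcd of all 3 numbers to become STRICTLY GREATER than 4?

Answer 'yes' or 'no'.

Current gcd = 4
gcd of all OTHER numbers (without N[0]=28): gcd([20, 24]) = 4
The new gcd after any change is gcd(4, new_value).
This can be at most 4.
Since 4 = old gcd 4, the gcd can only stay the same or decrease.

Answer: no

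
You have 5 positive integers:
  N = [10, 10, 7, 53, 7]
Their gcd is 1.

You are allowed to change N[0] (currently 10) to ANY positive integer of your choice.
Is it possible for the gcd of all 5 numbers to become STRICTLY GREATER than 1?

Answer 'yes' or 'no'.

Answer: no

Derivation:
Current gcd = 1
gcd of all OTHER numbers (without N[0]=10): gcd([10, 7, 53, 7]) = 1
The new gcd after any change is gcd(1, new_value).
This can be at most 1.
Since 1 = old gcd 1, the gcd can only stay the same or decrease.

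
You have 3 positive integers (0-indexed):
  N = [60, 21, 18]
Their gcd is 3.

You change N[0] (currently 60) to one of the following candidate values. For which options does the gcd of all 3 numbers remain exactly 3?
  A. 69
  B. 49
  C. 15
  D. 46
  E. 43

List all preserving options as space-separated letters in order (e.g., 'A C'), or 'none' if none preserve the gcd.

Answer: A C

Derivation:
Old gcd = 3; gcd of others (without N[0]) = 3
New gcd for candidate v: gcd(3, v). Preserves old gcd iff gcd(3, v) = 3.
  Option A: v=69, gcd(3,69)=3 -> preserves
  Option B: v=49, gcd(3,49)=1 -> changes
  Option C: v=15, gcd(3,15)=3 -> preserves
  Option D: v=46, gcd(3,46)=1 -> changes
  Option E: v=43, gcd(3,43)=1 -> changes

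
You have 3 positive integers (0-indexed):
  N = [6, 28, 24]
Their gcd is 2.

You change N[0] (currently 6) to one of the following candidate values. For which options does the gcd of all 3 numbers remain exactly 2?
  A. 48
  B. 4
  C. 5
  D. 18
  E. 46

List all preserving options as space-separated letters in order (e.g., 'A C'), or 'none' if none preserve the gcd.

Answer: D E

Derivation:
Old gcd = 2; gcd of others (without N[0]) = 4
New gcd for candidate v: gcd(4, v). Preserves old gcd iff gcd(4, v) = 2.
  Option A: v=48, gcd(4,48)=4 -> changes
  Option B: v=4, gcd(4,4)=4 -> changes
  Option C: v=5, gcd(4,5)=1 -> changes
  Option D: v=18, gcd(4,18)=2 -> preserves
  Option E: v=46, gcd(4,46)=2 -> preserves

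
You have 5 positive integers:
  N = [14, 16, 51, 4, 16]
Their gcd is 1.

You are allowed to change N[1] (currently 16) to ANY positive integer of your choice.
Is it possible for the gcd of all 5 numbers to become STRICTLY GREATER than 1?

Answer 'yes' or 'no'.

Current gcd = 1
gcd of all OTHER numbers (without N[1]=16): gcd([14, 51, 4, 16]) = 1
The new gcd after any change is gcd(1, new_value).
This can be at most 1.
Since 1 = old gcd 1, the gcd can only stay the same or decrease.

Answer: no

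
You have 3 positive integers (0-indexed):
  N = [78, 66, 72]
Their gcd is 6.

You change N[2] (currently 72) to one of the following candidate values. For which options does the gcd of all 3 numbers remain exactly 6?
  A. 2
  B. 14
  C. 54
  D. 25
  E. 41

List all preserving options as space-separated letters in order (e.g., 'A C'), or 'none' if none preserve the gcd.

Old gcd = 6; gcd of others (without N[2]) = 6
New gcd for candidate v: gcd(6, v). Preserves old gcd iff gcd(6, v) = 6.
  Option A: v=2, gcd(6,2)=2 -> changes
  Option B: v=14, gcd(6,14)=2 -> changes
  Option C: v=54, gcd(6,54)=6 -> preserves
  Option D: v=25, gcd(6,25)=1 -> changes
  Option E: v=41, gcd(6,41)=1 -> changes

Answer: C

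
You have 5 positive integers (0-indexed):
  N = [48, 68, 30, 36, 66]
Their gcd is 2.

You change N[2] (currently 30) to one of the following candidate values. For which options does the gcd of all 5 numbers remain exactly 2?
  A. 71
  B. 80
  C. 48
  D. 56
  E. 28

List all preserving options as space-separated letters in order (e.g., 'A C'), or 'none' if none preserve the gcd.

Old gcd = 2; gcd of others (without N[2]) = 2
New gcd for candidate v: gcd(2, v). Preserves old gcd iff gcd(2, v) = 2.
  Option A: v=71, gcd(2,71)=1 -> changes
  Option B: v=80, gcd(2,80)=2 -> preserves
  Option C: v=48, gcd(2,48)=2 -> preserves
  Option D: v=56, gcd(2,56)=2 -> preserves
  Option E: v=28, gcd(2,28)=2 -> preserves

Answer: B C D E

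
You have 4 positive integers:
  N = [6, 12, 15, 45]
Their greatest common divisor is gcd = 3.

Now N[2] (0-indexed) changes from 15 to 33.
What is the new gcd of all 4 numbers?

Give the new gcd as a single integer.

Numbers: [6, 12, 15, 45], gcd = 3
Change: index 2, 15 -> 33
gcd of the OTHER numbers (without index 2): gcd([6, 12, 45]) = 3
New gcd = gcd(g_others, new_val) = gcd(3, 33) = 3

Answer: 3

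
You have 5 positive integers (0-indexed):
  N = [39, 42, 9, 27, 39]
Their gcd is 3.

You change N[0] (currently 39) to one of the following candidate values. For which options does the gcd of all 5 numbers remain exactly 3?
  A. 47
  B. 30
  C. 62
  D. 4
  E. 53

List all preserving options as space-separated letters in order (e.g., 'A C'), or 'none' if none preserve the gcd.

Answer: B

Derivation:
Old gcd = 3; gcd of others (without N[0]) = 3
New gcd for candidate v: gcd(3, v). Preserves old gcd iff gcd(3, v) = 3.
  Option A: v=47, gcd(3,47)=1 -> changes
  Option B: v=30, gcd(3,30)=3 -> preserves
  Option C: v=62, gcd(3,62)=1 -> changes
  Option D: v=4, gcd(3,4)=1 -> changes
  Option E: v=53, gcd(3,53)=1 -> changes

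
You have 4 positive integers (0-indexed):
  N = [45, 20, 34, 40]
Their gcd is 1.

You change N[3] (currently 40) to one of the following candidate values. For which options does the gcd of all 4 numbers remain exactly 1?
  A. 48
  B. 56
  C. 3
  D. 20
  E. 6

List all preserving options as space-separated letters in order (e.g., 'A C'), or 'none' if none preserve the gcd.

Old gcd = 1; gcd of others (without N[3]) = 1
New gcd for candidate v: gcd(1, v). Preserves old gcd iff gcd(1, v) = 1.
  Option A: v=48, gcd(1,48)=1 -> preserves
  Option B: v=56, gcd(1,56)=1 -> preserves
  Option C: v=3, gcd(1,3)=1 -> preserves
  Option D: v=20, gcd(1,20)=1 -> preserves
  Option E: v=6, gcd(1,6)=1 -> preserves

Answer: A B C D E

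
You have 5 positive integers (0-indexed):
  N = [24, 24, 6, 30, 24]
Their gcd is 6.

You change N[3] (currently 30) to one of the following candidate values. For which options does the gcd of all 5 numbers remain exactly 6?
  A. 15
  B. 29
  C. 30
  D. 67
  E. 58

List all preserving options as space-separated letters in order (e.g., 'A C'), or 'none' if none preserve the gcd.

Answer: C

Derivation:
Old gcd = 6; gcd of others (without N[3]) = 6
New gcd for candidate v: gcd(6, v). Preserves old gcd iff gcd(6, v) = 6.
  Option A: v=15, gcd(6,15)=3 -> changes
  Option B: v=29, gcd(6,29)=1 -> changes
  Option C: v=30, gcd(6,30)=6 -> preserves
  Option D: v=67, gcd(6,67)=1 -> changes
  Option E: v=58, gcd(6,58)=2 -> changes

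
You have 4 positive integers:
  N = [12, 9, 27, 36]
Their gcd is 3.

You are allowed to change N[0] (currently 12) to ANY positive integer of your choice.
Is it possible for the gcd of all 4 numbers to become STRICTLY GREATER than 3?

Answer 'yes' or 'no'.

Answer: yes

Derivation:
Current gcd = 3
gcd of all OTHER numbers (without N[0]=12): gcd([9, 27, 36]) = 9
The new gcd after any change is gcd(9, new_value).
This can be at most 9.
Since 9 > old gcd 3, the gcd CAN increase (e.g., set N[0] = 9).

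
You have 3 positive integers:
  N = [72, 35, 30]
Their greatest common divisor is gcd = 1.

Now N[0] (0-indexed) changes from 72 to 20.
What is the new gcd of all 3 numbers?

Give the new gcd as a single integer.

Numbers: [72, 35, 30], gcd = 1
Change: index 0, 72 -> 20
gcd of the OTHER numbers (without index 0): gcd([35, 30]) = 5
New gcd = gcd(g_others, new_val) = gcd(5, 20) = 5

Answer: 5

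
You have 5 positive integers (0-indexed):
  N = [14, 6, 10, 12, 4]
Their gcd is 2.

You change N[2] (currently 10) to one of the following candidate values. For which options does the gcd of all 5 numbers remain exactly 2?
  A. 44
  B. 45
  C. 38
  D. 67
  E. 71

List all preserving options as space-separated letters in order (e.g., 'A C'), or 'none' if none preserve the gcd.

Old gcd = 2; gcd of others (without N[2]) = 2
New gcd for candidate v: gcd(2, v). Preserves old gcd iff gcd(2, v) = 2.
  Option A: v=44, gcd(2,44)=2 -> preserves
  Option B: v=45, gcd(2,45)=1 -> changes
  Option C: v=38, gcd(2,38)=2 -> preserves
  Option D: v=67, gcd(2,67)=1 -> changes
  Option E: v=71, gcd(2,71)=1 -> changes

Answer: A C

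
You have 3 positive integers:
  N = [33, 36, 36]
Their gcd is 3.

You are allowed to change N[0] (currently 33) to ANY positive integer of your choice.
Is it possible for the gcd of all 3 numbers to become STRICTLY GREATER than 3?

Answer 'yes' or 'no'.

Current gcd = 3
gcd of all OTHER numbers (without N[0]=33): gcd([36, 36]) = 36
The new gcd after any change is gcd(36, new_value).
This can be at most 36.
Since 36 > old gcd 3, the gcd CAN increase (e.g., set N[0] = 36).

Answer: yes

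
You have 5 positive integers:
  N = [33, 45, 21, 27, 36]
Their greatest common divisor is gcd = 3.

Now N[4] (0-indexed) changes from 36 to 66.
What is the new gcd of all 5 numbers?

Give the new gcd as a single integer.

Numbers: [33, 45, 21, 27, 36], gcd = 3
Change: index 4, 36 -> 66
gcd of the OTHER numbers (without index 4): gcd([33, 45, 21, 27]) = 3
New gcd = gcd(g_others, new_val) = gcd(3, 66) = 3

Answer: 3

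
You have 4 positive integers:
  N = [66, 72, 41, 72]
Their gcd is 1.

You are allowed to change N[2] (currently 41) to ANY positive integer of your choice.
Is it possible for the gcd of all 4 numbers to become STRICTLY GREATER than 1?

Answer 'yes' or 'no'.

Answer: yes

Derivation:
Current gcd = 1
gcd of all OTHER numbers (without N[2]=41): gcd([66, 72, 72]) = 6
The new gcd after any change is gcd(6, new_value).
This can be at most 6.
Since 6 > old gcd 1, the gcd CAN increase (e.g., set N[2] = 6).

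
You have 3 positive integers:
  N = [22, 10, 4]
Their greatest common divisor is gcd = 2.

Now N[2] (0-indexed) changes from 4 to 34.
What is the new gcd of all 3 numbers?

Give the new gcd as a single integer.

Numbers: [22, 10, 4], gcd = 2
Change: index 2, 4 -> 34
gcd of the OTHER numbers (without index 2): gcd([22, 10]) = 2
New gcd = gcd(g_others, new_val) = gcd(2, 34) = 2

Answer: 2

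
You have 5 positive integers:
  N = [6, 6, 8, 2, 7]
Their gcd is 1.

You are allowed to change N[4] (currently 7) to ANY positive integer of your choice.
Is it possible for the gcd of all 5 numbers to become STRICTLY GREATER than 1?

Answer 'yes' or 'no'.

Current gcd = 1
gcd of all OTHER numbers (without N[4]=7): gcd([6, 6, 8, 2]) = 2
The new gcd after any change is gcd(2, new_value).
This can be at most 2.
Since 2 > old gcd 1, the gcd CAN increase (e.g., set N[4] = 2).

Answer: yes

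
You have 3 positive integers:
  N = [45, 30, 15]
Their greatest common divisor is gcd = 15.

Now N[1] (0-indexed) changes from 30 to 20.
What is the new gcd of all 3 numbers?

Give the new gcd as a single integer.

Answer: 5

Derivation:
Numbers: [45, 30, 15], gcd = 15
Change: index 1, 30 -> 20
gcd of the OTHER numbers (without index 1): gcd([45, 15]) = 15
New gcd = gcd(g_others, new_val) = gcd(15, 20) = 5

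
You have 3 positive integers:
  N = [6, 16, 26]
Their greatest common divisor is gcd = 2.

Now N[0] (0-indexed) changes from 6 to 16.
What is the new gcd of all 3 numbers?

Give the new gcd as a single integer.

Numbers: [6, 16, 26], gcd = 2
Change: index 0, 6 -> 16
gcd of the OTHER numbers (without index 0): gcd([16, 26]) = 2
New gcd = gcd(g_others, new_val) = gcd(2, 16) = 2

Answer: 2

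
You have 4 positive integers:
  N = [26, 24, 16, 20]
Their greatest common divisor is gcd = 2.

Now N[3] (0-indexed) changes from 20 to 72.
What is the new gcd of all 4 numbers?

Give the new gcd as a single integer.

Answer: 2

Derivation:
Numbers: [26, 24, 16, 20], gcd = 2
Change: index 3, 20 -> 72
gcd of the OTHER numbers (without index 3): gcd([26, 24, 16]) = 2
New gcd = gcd(g_others, new_val) = gcd(2, 72) = 2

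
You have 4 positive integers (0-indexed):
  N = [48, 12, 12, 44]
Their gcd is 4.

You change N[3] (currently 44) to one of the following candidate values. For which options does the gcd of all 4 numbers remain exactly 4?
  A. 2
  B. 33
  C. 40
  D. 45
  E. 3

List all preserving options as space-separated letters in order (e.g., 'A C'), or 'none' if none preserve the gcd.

Answer: C

Derivation:
Old gcd = 4; gcd of others (without N[3]) = 12
New gcd for candidate v: gcd(12, v). Preserves old gcd iff gcd(12, v) = 4.
  Option A: v=2, gcd(12,2)=2 -> changes
  Option B: v=33, gcd(12,33)=3 -> changes
  Option C: v=40, gcd(12,40)=4 -> preserves
  Option D: v=45, gcd(12,45)=3 -> changes
  Option E: v=3, gcd(12,3)=3 -> changes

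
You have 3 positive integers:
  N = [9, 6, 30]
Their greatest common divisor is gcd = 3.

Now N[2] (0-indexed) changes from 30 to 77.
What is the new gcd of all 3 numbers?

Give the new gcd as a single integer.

Answer: 1

Derivation:
Numbers: [9, 6, 30], gcd = 3
Change: index 2, 30 -> 77
gcd of the OTHER numbers (without index 2): gcd([9, 6]) = 3
New gcd = gcd(g_others, new_val) = gcd(3, 77) = 1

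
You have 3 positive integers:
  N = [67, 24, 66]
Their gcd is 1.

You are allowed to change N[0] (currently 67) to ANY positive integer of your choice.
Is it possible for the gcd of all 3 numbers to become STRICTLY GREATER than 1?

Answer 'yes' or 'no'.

Answer: yes

Derivation:
Current gcd = 1
gcd of all OTHER numbers (without N[0]=67): gcd([24, 66]) = 6
The new gcd after any change is gcd(6, new_value).
This can be at most 6.
Since 6 > old gcd 1, the gcd CAN increase (e.g., set N[0] = 6).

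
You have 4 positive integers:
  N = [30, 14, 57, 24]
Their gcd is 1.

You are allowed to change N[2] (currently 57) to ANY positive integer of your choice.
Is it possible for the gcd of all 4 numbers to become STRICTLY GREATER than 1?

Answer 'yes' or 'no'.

Answer: yes

Derivation:
Current gcd = 1
gcd of all OTHER numbers (without N[2]=57): gcd([30, 14, 24]) = 2
The new gcd after any change is gcd(2, new_value).
This can be at most 2.
Since 2 > old gcd 1, the gcd CAN increase (e.g., set N[2] = 2).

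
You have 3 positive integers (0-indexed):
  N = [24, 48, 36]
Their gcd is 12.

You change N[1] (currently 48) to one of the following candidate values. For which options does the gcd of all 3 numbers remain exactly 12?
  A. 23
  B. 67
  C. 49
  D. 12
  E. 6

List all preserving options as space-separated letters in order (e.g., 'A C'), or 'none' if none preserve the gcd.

Answer: D

Derivation:
Old gcd = 12; gcd of others (without N[1]) = 12
New gcd for candidate v: gcd(12, v). Preserves old gcd iff gcd(12, v) = 12.
  Option A: v=23, gcd(12,23)=1 -> changes
  Option B: v=67, gcd(12,67)=1 -> changes
  Option C: v=49, gcd(12,49)=1 -> changes
  Option D: v=12, gcd(12,12)=12 -> preserves
  Option E: v=6, gcd(12,6)=6 -> changes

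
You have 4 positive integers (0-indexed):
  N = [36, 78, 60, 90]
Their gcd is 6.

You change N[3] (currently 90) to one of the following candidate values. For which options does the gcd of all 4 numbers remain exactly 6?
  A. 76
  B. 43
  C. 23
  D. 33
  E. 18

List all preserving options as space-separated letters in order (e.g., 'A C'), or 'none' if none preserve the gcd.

Answer: E

Derivation:
Old gcd = 6; gcd of others (without N[3]) = 6
New gcd for candidate v: gcd(6, v). Preserves old gcd iff gcd(6, v) = 6.
  Option A: v=76, gcd(6,76)=2 -> changes
  Option B: v=43, gcd(6,43)=1 -> changes
  Option C: v=23, gcd(6,23)=1 -> changes
  Option D: v=33, gcd(6,33)=3 -> changes
  Option E: v=18, gcd(6,18)=6 -> preserves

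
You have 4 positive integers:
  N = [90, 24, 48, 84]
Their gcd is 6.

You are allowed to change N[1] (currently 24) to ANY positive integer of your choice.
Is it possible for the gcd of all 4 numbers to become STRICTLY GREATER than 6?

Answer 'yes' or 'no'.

Answer: no

Derivation:
Current gcd = 6
gcd of all OTHER numbers (without N[1]=24): gcd([90, 48, 84]) = 6
The new gcd after any change is gcd(6, new_value).
This can be at most 6.
Since 6 = old gcd 6, the gcd can only stay the same or decrease.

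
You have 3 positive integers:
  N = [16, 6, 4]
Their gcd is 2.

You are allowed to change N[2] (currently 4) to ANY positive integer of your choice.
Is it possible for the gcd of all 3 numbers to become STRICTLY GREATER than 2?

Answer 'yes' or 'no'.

Current gcd = 2
gcd of all OTHER numbers (without N[2]=4): gcd([16, 6]) = 2
The new gcd after any change is gcd(2, new_value).
This can be at most 2.
Since 2 = old gcd 2, the gcd can only stay the same or decrease.

Answer: no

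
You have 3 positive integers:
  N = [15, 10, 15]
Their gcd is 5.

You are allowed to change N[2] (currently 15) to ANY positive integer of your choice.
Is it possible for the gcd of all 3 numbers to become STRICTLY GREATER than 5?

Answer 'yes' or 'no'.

Answer: no

Derivation:
Current gcd = 5
gcd of all OTHER numbers (without N[2]=15): gcd([15, 10]) = 5
The new gcd after any change is gcd(5, new_value).
This can be at most 5.
Since 5 = old gcd 5, the gcd can only stay the same or decrease.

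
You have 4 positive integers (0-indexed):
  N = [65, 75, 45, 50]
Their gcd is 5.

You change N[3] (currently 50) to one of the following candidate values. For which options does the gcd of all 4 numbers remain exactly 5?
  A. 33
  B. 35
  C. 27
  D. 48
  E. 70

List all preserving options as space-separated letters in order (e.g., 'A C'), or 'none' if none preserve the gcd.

Answer: B E

Derivation:
Old gcd = 5; gcd of others (without N[3]) = 5
New gcd for candidate v: gcd(5, v). Preserves old gcd iff gcd(5, v) = 5.
  Option A: v=33, gcd(5,33)=1 -> changes
  Option B: v=35, gcd(5,35)=5 -> preserves
  Option C: v=27, gcd(5,27)=1 -> changes
  Option D: v=48, gcd(5,48)=1 -> changes
  Option E: v=70, gcd(5,70)=5 -> preserves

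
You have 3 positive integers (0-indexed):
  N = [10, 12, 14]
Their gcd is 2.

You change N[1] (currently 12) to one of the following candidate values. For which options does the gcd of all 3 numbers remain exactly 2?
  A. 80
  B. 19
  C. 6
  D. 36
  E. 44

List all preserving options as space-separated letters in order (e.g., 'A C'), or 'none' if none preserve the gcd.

Answer: A C D E

Derivation:
Old gcd = 2; gcd of others (without N[1]) = 2
New gcd for candidate v: gcd(2, v). Preserves old gcd iff gcd(2, v) = 2.
  Option A: v=80, gcd(2,80)=2 -> preserves
  Option B: v=19, gcd(2,19)=1 -> changes
  Option C: v=6, gcd(2,6)=2 -> preserves
  Option D: v=36, gcd(2,36)=2 -> preserves
  Option E: v=44, gcd(2,44)=2 -> preserves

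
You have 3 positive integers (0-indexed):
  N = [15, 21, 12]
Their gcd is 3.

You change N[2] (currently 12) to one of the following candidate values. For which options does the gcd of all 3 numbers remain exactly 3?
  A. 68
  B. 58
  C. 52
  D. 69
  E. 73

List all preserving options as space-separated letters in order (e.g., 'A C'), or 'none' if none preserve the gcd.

Answer: D

Derivation:
Old gcd = 3; gcd of others (without N[2]) = 3
New gcd for candidate v: gcd(3, v). Preserves old gcd iff gcd(3, v) = 3.
  Option A: v=68, gcd(3,68)=1 -> changes
  Option B: v=58, gcd(3,58)=1 -> changes
  Option C: v=52, gcd(3,52)=1 -> changes
  Option D: v=69, gcd(3,69)=3 -> preserves
  Option E: v=73, gcd(3,73)=1 -> changes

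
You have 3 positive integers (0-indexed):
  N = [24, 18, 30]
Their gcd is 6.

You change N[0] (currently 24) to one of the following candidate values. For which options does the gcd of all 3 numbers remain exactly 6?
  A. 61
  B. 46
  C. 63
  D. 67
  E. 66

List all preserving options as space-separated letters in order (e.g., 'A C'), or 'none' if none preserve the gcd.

Answer: E

Derivation:
Old gcd = 6; gcd of others (without N[0]) = 6
New gcd for candidate v: gcd(6, v). Preserves old gcd iff gcd(6, v) = 6.
  Option A: v=61, gcd(6,61)=1 -> changes
  Option B: v=46, gcd(6,46)=2 -> changes
  Option C: v=63, gcd(6,63)=3 -> changes
  Option D: v=67, gcd(6,67)=1 -> changes
  Option E: v=66, gcd(6,66)=6 -> preserves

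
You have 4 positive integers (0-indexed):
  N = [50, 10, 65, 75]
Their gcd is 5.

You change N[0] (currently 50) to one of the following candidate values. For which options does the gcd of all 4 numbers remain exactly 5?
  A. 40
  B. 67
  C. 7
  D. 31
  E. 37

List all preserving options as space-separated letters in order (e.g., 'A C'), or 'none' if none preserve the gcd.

Answer: A

Derivation:
Old gcd = 5; gcd of others (without N[0]) = 5
New gcd for candidate v: gcd(5, v). Preserves old gcd iff gcd(5, v) = 5.
  Option A: v=40, gcd(5,40)=5 -> preserves
  Option B: v=67, gcd(5,67)=1 -> changes
  Option C: v=7, gcd(5,7)=1 -> changes
  Option D: v=31, gcd(5,31)=1 -> changes
  Option E: v=37, gcd(5,37)=1 -> changes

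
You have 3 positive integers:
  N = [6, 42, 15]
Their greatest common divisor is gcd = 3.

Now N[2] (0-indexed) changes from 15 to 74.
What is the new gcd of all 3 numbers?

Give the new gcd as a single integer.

Numbers: [6, 42, 15], gcd = 3
Change: index 2, 15 -> 74
gcd of the OTHER numbers (without index 2): gcd([6, 42]) = 6
New gcd = gcd(g_others, new_val) = gcd(6, 74) = 2

Answer: 2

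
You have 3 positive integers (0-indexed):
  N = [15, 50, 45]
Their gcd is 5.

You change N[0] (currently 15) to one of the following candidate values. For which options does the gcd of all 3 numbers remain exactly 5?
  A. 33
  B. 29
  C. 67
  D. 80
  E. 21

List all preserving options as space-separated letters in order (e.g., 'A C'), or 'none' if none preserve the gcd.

Answer: D

Derivation:
Old gcd = 5; gcd of others (without N[0]) = 5
New gcd for candidate v: gcd(5, v). Preserves old gcd iff gcd(5, v) = 5.
  Option A: v=33, gcd(5,33)=1 -> changes
  Option B: v=29, gcd(5,29)=1 -> changes
  Option C: v=67, gcd(5,67)=1 -> changes
  Option D: v=80, gcd(5,80)=5 -> preserves
  Option E: v=21, gcd(5,21)=1 -> changes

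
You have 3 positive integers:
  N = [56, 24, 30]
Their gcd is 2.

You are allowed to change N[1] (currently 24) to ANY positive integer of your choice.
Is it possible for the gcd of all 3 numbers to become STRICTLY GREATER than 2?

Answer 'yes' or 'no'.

Answer: no

Derivation:
Current gcd = 2
gcd of all OTHER numbers (without N[1]=24): gcd([56, 30]) = 2
The new gcd after any change is gcd(2, new_value).
This can be at most 2.
Since 2 = old gcd 2, the gcd can only stay the same or decrease.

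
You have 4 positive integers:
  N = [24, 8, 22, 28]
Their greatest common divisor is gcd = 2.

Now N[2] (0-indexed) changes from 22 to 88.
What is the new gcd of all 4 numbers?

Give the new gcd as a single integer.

Numbers: [24, 8, 22, 28], gcd = 2
Change: index 2, 22 -> 88
gcd of the OTHER numbers (without index 2): gcd([24, 8, 28]) = 4
New gcd = gcd(g_others, new_val) = gcd(4, 88) = 4

Answer: 4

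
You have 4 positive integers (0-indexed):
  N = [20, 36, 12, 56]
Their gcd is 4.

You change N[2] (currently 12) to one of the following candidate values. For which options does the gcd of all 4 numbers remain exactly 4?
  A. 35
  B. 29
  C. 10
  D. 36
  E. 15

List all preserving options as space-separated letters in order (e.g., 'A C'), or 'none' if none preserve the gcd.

Answer: D

Derivation:
Old gcd = 4; gcd of others (without N[2]) = 4
New gcd for candidate v: gcd(4, v). Preserves old gcd iff gcd(4, v) = 4.
  Option A: v=35, gcd(4,35)=1 -> changes
  Option B: v=29, gcd(4,29)=1 -> changes
  Option C: v=10, gcd(4,10)=2 -> changes
  Option D: v=36, gcd(4,36)=4 -> preserves
  Option E: v=15, gcd(4,15)=1 -> changes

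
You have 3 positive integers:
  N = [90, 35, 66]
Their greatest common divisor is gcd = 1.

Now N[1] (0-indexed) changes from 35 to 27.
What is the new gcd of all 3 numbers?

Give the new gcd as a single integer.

Answer: 3

Derivation:
Numbers: [90, 35, 66], gcd = 1
Change: index 1, 35 -> 27
gcd of the OTHER numbers (without index 1): gcd([90, 66]) = 6
New gcd = gcd(g_others, new_val) = gcd(6, 27) = 3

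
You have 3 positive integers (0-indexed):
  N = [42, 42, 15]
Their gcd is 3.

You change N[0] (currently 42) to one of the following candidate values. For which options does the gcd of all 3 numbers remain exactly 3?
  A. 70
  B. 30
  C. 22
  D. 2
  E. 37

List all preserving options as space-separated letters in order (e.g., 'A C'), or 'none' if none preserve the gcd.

Answer: B

Derivation:
Old gcd = 3; gcd of others (without N[0]) = 3
New gcd for candidate v: gcd(3, v). Preserves old gcd iff gcd(3, v) = 3.
  Option A: v=70, gcd(3,70)=1 -> changes
  Option B: v=30, gcd(3,30)=3 -> preserves
  Option C: v=22, gcd(3,22)=1 -> changes
  Option D: v=2, gcd(3,2)=1 -> changes
  Option E: v=37, gcd(3,37)=1 -> changes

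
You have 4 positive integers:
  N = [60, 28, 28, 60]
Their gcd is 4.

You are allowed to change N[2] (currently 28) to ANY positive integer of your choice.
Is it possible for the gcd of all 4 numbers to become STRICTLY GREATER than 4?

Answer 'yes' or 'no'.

Answer: no

Derivation:
Current gcd = 4
gcd of all OTHER numbers (without N[2]=28): gcd([60, 28, 60]) = 4
The new gcd after any change is gcd(4, new_value).
This can be at most 4.
Since 4 = old gcd 4, the gcd can only stay the same or decrease.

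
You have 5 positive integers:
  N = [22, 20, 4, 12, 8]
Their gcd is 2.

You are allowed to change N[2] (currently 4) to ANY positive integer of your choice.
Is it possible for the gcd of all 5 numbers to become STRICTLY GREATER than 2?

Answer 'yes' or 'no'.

Current gcd = 2
gcd of all OTHER numbers (without N[2]=4): gcd([22, 20, 12, 8]) = 2
The new gcd after any change is gcd(2, new_value).
This can be at most 2.
Since 2 = old gcd 2, the gcd can only stay the same or decrease.

Answer: no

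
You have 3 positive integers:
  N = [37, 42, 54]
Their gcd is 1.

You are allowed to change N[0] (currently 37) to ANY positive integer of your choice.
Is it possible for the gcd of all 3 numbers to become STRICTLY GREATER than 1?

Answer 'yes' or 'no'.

Answer: yes

Derivation:
Current gcd = 1
gcd of all OTHER numbers (without N[0]=37): gcd([42, 54]) = 6
The new gcd after any change is gcd(6, new_value).
This can be at most 6.
Since 6 > old gcd 1, the gcd CAN increase (e.g., set N[0] = 6).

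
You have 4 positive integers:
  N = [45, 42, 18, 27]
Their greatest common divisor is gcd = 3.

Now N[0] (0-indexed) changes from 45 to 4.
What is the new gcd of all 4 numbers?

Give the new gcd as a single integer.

Numbers: [45, 42, 18, 27], gcd = 3
Change: index 0, 45 -> 4
gcd of the OTHER numbers (without index 0): gcd([42, 18, 27]) = 3
New gcd = gcd(g_others, new_val) = gcd(3, 4) = 1

Answer: 1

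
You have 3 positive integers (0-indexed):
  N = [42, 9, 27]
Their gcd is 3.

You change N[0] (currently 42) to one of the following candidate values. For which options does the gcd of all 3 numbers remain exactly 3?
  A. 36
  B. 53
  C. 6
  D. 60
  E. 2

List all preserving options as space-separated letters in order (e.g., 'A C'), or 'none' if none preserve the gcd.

Old gcd = 3; gcd of others (without N[0]) = 9
New gcd for candidate v: gcd(9, v). Preserves old gcd iff gcd(9, v) = 3.
  Option A: v=36, gcd(9,36)=9 -> changes
  Option B: v=53, gcd(9,53)=1 -> changes
  Option C: v=6, gcd(9,6)=3 -> preserves
  Option D: v=60, gcd(9,60)=3 -> preserves
  Option E: v=2, gcd(9,2)=1 -> changes

Answer: C D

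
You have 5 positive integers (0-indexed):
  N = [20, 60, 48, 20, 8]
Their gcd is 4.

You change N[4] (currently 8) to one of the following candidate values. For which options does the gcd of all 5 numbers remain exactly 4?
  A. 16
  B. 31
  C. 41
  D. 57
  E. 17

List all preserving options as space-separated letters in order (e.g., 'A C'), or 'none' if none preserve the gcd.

Old gcd = 4; gcd of others (without N[4]) = 4
New gcd for candidate v: gcd(4, v). Preserves old gcd iff gcd(4, v) = 4.
  Option A: v=16, gcd(4,16)=4 -> preserves
  Option B: v=31, gcd(4,31)=1 -> changes
  Option C: v=41, gcd(4,41)=1 -> changes
  Option D: v=57, gcd(4,57)=1 -> changes
  Option E: v=17, gcd(4,17)=1 -> changes

Answer: A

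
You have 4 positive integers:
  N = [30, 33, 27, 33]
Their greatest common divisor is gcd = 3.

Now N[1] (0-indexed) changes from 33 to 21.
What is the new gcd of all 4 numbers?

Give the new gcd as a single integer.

Numbers: [30, 33, 27, 33], gcd = 3
Change: index 1, 33 -> 21
gcd of the OTHER numbers (without index 1): gcd([30, 27, 33]) = 3
New gcd = gcd(g_others, new_val) = gcd(3, 21) = 3

Answer: 3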